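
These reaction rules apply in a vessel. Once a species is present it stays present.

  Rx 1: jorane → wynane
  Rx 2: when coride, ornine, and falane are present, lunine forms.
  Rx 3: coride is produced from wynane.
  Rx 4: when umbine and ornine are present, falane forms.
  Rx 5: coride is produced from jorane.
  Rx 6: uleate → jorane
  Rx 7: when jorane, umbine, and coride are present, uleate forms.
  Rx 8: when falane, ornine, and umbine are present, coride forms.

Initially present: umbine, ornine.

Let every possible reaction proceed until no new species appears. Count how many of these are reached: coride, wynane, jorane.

1

umbine and ornine present → falane forms (Rx 4).
falane, ornine, and umbine present → coride forms (Rx 8).
coride: reached.
wynane would need jorane (Rx 1), but jorane never forms.
jorane would need uleate (Rx 6), but uleate never forms.
Reached: coride — 1 of the 3.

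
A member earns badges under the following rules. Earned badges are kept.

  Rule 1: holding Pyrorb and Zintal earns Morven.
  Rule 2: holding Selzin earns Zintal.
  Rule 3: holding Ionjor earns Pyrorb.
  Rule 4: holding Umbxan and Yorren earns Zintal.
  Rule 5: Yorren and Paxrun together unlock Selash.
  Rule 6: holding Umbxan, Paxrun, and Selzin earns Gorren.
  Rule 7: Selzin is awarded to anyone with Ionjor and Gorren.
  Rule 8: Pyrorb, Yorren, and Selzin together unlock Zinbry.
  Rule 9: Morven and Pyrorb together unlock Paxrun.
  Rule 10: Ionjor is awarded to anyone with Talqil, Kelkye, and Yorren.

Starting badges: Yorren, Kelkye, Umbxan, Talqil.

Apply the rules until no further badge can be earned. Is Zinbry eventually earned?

Zinbry would need Pyrorb, Yorren, and Selzin (Rule 8), but Selzin is never earned.

No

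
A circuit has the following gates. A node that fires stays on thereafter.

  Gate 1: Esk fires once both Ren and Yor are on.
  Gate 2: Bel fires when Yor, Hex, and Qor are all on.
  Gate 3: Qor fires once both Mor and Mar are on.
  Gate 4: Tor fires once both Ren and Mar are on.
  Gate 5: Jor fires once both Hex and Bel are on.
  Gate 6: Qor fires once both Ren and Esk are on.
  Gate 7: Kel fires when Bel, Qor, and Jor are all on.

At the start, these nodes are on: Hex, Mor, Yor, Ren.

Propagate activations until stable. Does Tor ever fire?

Tor would need Ren and Mar (Gate 4), but Mar never turns on.

No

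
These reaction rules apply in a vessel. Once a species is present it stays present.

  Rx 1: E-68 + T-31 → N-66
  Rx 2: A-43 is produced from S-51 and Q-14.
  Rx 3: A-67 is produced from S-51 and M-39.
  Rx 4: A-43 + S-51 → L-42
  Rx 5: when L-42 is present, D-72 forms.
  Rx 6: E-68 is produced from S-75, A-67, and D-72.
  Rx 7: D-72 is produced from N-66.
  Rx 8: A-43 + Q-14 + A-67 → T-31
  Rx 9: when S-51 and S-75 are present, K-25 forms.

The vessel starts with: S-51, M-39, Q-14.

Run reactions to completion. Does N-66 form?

N-66 would need E-68 and T-31 (Rx 1), but E-68 never forms.

No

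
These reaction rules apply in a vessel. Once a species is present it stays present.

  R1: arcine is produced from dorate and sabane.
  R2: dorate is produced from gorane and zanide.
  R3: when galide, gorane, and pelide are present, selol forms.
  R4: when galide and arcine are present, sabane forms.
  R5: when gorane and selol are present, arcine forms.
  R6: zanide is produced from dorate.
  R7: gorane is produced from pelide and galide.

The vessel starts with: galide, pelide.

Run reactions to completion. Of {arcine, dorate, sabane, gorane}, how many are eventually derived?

3

pelide and galide present → gorane forms (R7).
galide, gorane, and pelide present → selol forms (R3).
gorane and selol present → arcine forms (R5).
galide and arcine present → sabane forms (R4).
arcine: reached.
dorate would need gorane and zanide (R2), but zanide never forms.
sabane: reached.
gorane: reached.
Reached: arcine, sabane, and gorane — 3 of the 4.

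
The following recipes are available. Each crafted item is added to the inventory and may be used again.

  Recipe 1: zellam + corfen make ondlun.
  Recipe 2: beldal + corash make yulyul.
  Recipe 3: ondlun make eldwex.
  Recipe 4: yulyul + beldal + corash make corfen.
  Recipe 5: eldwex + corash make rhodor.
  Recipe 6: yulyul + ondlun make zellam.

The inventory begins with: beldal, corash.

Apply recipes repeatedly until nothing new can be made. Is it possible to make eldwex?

eldwex would need ondlun (Recipe 3), but ondlun is never obtained.

No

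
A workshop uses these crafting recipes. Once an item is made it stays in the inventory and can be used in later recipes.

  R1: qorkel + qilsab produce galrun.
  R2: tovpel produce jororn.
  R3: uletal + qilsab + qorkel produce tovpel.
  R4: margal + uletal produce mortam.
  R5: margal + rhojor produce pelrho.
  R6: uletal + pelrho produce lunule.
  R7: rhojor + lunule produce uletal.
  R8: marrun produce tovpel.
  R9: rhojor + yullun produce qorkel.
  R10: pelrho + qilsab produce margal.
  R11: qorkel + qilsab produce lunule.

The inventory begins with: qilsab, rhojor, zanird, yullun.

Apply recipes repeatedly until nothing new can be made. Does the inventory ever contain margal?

No

margal would need pelrho and qilsab (R10), but pelrho is never obtained.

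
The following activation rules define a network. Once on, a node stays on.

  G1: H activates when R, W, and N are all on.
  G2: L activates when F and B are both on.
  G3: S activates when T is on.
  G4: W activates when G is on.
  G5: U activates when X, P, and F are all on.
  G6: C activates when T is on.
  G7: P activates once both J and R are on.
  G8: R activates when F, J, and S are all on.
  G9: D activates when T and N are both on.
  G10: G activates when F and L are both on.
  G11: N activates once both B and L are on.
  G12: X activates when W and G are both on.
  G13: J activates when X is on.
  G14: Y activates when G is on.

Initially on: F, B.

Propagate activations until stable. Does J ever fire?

Yes

G2: F and B on → L on.
F and L are on, so G activates (G10).
G is on, so W activates (G4).
W and G are on, so X activates (G12).
G13: X on → J on.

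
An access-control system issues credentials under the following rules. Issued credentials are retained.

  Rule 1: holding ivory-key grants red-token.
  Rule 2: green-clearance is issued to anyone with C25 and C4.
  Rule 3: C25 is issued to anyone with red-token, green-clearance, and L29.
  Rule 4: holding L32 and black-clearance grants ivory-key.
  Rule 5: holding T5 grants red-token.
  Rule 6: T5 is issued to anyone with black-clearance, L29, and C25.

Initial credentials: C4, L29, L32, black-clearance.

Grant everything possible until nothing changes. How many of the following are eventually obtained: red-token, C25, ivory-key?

Holding L32 and black-clearance grants ivory-key (Rule 4).
Holding ivory-key grants red-token (Rule 1).
red-token: reached.
C25 would need red-token, green-clearance, and L29 (Rule 3), but green-clearance is never granted.
ivory-key: reached.
Reached: red-token and ivory-key — 2 of the 3.

2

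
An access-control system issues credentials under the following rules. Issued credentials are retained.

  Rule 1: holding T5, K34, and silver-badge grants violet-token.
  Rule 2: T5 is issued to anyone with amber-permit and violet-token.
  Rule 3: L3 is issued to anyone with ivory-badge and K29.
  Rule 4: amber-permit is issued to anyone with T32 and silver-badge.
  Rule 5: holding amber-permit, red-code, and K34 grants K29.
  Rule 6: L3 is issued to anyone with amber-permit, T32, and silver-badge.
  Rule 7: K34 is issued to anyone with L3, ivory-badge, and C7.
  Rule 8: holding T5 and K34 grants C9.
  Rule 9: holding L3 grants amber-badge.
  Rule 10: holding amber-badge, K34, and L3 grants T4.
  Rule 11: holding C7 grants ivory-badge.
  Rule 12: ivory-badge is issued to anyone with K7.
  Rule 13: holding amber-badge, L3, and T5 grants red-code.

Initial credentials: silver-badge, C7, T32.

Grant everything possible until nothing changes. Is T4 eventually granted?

Holding T32 and silver-badge grants amber-permit (Rule 4).
Holding C7 grants ivory-badge (Rule 11).
Holding amber-permit, T32, and silver-badge grants L3 (Rule 6).
Holding L3, ivory-badge, and C7 grants K34 (Rule 7).
Holding L3 grants amber-badge (Rule 9).
Holding amber-badge, K34, and L3 grants T4 (Rule 10).

Yes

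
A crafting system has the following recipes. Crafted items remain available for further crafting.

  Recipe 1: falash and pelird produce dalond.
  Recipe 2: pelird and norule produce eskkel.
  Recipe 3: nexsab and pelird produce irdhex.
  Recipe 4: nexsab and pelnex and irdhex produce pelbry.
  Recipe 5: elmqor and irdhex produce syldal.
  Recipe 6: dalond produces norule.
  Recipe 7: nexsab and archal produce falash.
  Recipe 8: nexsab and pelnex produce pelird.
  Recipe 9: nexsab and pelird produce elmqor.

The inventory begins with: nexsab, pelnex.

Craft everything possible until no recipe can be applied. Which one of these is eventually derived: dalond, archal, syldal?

syldal

Using Recipe 8, nexsab and pelnex make pelird.
nexsab and pelird → irdhex (Recipe 3).
nexsab and pelird → elmqor (Recipe 9).
Using Recipe 5, elmqor and irdhex make syldal.
dalond would need falash and pelird (Recipe 1), but falash is never obtained. No rule produces archal, and it is not given.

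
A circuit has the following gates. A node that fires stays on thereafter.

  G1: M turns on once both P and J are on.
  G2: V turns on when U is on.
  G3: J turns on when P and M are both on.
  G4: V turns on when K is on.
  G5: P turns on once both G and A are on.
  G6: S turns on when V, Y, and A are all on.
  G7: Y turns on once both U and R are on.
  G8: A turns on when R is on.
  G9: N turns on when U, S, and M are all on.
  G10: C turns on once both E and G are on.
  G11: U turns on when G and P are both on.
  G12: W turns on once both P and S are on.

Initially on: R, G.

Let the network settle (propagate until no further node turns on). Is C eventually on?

No

C would need E and G (G10), but E never turns on.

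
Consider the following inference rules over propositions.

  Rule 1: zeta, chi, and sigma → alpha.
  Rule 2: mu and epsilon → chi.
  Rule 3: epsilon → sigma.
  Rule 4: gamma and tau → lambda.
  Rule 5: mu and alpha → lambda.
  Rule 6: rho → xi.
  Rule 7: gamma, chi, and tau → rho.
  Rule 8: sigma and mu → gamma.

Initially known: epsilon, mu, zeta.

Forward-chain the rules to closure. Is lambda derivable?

Yes

epsilon holds, so sigma follows (Rule 3).
mu and epsilon hold, so chi follows (Rule 2).
From zeta, chi, and sigma, Rule 1 gives alpha.
mu and alpha hold, so lambda follows (Rule 5).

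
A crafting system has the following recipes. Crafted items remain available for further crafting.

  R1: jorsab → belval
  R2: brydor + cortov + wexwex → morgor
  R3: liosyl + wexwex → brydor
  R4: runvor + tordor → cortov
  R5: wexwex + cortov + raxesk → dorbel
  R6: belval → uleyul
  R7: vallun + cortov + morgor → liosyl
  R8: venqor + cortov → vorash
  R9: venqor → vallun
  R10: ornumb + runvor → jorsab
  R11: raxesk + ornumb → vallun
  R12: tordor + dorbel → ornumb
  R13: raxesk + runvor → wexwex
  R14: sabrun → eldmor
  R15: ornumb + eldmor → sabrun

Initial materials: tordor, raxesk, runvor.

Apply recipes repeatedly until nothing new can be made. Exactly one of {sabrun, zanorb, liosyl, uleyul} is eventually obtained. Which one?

uleyul

raxesk + runvor → wexwex (R13).
runvor + tordor → cortov (R4).
Using R5, wexwex, cortov, and raxesk make dorbel.
Using R12, tordor and dorbel make ornumb.
Using R10, ornumb and runvor make jorsab.
Using R1, jorsab makes belval.
belval → uleyul (R6).
sabrun would need ornumb and eldmor (R15), but eldmor is never obtained. No rule produces zanorb, and it is not given. liosyl would need vallun, cortov, and morgor (R7), but morgor is never obtained.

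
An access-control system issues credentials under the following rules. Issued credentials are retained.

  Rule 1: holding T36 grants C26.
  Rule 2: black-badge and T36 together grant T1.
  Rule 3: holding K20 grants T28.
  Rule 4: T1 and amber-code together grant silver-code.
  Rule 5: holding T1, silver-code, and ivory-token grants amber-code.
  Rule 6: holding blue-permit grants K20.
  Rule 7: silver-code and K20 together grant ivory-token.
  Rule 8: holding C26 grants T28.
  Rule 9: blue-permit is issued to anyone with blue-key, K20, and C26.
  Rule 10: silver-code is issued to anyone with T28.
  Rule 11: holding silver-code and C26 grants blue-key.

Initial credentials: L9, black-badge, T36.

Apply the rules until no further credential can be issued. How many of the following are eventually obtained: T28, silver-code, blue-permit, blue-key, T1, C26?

Holding black-badge and T36 grants T1 (Rule 2).
Holding T36 grants C26 (Rule 1).
Holding C26 grants T28 (Rule 8).
Holding T28 grants silver-code (Rule 10).
Holding silver-code and C26 grants blue-key (Rule 11).
T28: reached.
silver-code: reached.
blue-permit would need blue-key, K20, and C26 (Rule 9), but K20 is never granted.
blue-key: reached.
T1: reached.
C26: reached.
Reached: T28, silver-code, blue-key, T1, and C26 — 5 of the 6.

5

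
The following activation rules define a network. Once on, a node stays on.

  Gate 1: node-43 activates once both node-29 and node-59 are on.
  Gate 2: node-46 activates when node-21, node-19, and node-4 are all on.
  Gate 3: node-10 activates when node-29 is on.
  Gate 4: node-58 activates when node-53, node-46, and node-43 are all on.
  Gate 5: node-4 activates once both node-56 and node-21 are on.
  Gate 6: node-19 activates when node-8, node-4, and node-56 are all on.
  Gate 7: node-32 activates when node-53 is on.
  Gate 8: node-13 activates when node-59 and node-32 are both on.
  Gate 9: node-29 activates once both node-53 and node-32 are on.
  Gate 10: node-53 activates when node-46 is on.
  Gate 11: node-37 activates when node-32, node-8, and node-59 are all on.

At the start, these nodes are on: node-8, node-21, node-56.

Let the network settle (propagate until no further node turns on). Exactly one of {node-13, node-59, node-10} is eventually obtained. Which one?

node-10

node-56 and node-21 are on, so node-4 activates (Gate 5).
node-8, node-4, and node-56 are on, so node-19 activates (Gate 6).
node-21, node-19, and node-4 are on, so node-46 activates (Gate 2).
node-46 is on, so node-53 activates (Gate 10).
node-53 is on, so node-32 activates (Gate 7).
Gate 9: node-53 and node-32 on → node-29 on.
Gate 3: node-29 on → node-10 on.
No rule produces node-59, and it is not given. node-13 would need node-59 and node-32 (Gate 8), but node-59 never turns on.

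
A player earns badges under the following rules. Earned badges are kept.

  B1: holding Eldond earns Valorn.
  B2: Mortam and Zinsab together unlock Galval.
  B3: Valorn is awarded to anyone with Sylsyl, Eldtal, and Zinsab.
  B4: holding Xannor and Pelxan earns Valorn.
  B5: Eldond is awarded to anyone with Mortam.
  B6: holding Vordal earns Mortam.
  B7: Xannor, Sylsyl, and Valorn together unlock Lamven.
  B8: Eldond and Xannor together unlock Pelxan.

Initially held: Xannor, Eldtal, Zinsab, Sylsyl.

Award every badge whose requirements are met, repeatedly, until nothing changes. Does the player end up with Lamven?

With Sylsyl, Eldtal, and Zinsab, Valorn is earned (B3).
With Xannor, Sylsyl, and Valorn, Lamven is earned (B7).

Yes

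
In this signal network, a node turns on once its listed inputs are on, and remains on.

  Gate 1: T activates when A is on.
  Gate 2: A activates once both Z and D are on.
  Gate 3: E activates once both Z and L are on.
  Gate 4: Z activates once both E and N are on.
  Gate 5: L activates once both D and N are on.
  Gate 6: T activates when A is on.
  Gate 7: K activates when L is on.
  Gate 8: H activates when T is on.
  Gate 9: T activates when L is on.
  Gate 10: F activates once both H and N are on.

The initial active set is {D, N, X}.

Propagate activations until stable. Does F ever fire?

D and N are on, so L activates (Gate 5).
Gate 9: L on → T on.
Gate 8: T on → H on.
H and N are on, so F activates (Gate 10).

Yes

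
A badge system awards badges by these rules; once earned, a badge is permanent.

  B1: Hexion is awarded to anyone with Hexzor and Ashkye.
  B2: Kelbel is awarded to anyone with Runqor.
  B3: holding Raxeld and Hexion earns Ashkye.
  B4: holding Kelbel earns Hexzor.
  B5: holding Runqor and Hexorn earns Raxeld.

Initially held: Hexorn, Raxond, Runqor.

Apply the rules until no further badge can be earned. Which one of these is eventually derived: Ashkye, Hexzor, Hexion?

With Runqor, Kelbel is earned (B2).
With Kelbel, Hexzor is earned (B4).
Ashkye would need Raxeld and Hexion (B3), but Hexion is never earned. Hexion would need Hexzor and Ashkye (B1), but Ashkye is never earned.

Hexzor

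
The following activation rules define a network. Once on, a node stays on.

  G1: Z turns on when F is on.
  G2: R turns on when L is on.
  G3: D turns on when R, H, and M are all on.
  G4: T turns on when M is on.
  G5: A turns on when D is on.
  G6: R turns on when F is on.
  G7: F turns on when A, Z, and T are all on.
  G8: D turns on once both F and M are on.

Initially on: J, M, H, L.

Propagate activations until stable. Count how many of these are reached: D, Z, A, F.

G2: L on → R on.
G3: R, H, and M on → D on.
D is on, so A turns on (G5).
D: reached.
Z would need F (G1), but F never turns on.
A: reached.
F would need A, Z, and T (G7), but Z never turns on.
Reached: D and A — 2 of the 4.

2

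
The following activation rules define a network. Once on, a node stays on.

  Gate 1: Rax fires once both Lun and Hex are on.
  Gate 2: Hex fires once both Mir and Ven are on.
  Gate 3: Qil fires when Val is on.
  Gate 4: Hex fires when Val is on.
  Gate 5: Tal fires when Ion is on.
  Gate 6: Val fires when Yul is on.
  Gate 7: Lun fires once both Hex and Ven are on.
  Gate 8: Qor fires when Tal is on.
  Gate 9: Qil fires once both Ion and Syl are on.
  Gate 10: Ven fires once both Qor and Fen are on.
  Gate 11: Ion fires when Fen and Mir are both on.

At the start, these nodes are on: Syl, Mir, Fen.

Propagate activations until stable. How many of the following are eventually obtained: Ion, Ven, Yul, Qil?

Gate 11: Fen and Mir on → Ion on.
Ion is on, so Tal fires (Gate 5).
Ion and Syl are on, so Qil fires (Gate 9).
Gate 8: Tal on → Qor on.
Qor and Fen are on, so Ven fires (Gate 10).
Ion: reached.
Ven: reached.
No rule produces Yul, and it is not given.
Qil: reached.
Reached: Ion, Ven, and Qil — 3 of the 4.

3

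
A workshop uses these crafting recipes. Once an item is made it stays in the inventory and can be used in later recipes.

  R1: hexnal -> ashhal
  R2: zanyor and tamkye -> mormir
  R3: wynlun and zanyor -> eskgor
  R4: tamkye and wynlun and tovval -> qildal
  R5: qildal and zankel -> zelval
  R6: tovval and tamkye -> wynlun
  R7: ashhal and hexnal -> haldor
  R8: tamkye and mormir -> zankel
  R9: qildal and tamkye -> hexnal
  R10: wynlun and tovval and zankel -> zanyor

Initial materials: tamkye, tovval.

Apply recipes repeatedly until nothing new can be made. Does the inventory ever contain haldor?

Yes

Using R6, tovval and tamkye make wynlun.
tamkye and wynlun and tovval -> qildal (R4).
Using R9, qildal and tamkye make hexnal.
Using R1, hexnal makes ashhal.
Using R7, ashhal and hexnal make haldor.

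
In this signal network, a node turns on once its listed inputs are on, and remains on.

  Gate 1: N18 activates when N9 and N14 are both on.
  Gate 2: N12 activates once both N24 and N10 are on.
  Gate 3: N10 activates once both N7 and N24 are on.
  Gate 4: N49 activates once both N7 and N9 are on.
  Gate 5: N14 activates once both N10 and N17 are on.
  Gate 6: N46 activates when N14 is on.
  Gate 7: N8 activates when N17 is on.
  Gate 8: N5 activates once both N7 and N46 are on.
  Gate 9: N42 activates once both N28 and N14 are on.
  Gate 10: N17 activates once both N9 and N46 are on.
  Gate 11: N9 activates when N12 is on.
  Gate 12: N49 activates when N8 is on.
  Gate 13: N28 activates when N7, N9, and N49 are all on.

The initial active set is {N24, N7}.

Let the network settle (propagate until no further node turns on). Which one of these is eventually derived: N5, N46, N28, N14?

N28

Gate 3: N7 and N24 on → N10 on.
N24 and N10 are on, so N12 activates (Gate 2).
Gate 11: N12 on → N9 on.
N7 and N9 are on, so N49 activates (Gate 4).
N7, N9, and N49 are on, so N28 activates (Gate 13).
N46 would need N14 (Gate 6), but N14 never turns on. N5 would need N7 and N46 (Gate 8), but N46 never turns on. N14 would need N10 and N17 (Gate 5), but N17 never turns on.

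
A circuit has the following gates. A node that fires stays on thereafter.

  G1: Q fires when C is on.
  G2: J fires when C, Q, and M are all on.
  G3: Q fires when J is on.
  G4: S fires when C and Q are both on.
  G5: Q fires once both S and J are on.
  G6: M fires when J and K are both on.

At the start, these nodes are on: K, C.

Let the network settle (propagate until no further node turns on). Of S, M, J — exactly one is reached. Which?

G1: C on → Q on.
C and Q are on, so S fires (G4).
J would need C, Q, and M (G2), but M never turns on. M would need J and K (G6), but J never turns on.

S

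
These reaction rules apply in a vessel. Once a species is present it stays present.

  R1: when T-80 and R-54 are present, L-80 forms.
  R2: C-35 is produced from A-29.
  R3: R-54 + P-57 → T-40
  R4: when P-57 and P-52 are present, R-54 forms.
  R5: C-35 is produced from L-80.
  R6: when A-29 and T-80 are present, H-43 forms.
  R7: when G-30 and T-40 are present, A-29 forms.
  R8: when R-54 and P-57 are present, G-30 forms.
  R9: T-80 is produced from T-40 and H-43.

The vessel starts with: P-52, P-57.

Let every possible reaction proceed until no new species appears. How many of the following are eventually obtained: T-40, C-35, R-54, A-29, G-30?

P-57 and P-52 present → R-54 forms (R4).
R-54 and P-57 present → G-30 forms (R8).
R-54 and P-57 present → T-40 forms (R3).
G-30 and T-40 present → A-29 forms (R7).
A-29 present → C-35 forms (R2).
T-40: reached.
C-35: reached.
R-54: reached.
A-29: reached.
G-30: reached.
All 5 are reached.

5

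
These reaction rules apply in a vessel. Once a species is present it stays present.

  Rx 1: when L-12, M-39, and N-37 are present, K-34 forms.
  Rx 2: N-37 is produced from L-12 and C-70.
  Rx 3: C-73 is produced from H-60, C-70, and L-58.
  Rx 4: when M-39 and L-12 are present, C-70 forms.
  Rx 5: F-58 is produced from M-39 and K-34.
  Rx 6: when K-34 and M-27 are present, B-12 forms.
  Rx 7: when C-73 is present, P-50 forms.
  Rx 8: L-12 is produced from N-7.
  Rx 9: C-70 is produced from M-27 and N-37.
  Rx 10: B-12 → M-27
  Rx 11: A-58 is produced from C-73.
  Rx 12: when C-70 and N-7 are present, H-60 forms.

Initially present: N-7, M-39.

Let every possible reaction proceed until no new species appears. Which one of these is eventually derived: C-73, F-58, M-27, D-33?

N-7 present → L-12 forms (Rx 8).
M-39 and L-12 present → C-70 forms (Rx 4).
L-12 and C-70 present → N-37 forms (Rx 2).
L-12, M-39, and N-37 present → K-34 forms (Rx 1).
M-39 and K-34 present → F-58 forms (Rx 5).
No rule produces D-33, and it is not given. M-27 would need B-12 (Rx 10), but B-12 never forms. C-73 would need H-60, C-70, and L-58 (Rx 3), but L-58 never forms.

F-58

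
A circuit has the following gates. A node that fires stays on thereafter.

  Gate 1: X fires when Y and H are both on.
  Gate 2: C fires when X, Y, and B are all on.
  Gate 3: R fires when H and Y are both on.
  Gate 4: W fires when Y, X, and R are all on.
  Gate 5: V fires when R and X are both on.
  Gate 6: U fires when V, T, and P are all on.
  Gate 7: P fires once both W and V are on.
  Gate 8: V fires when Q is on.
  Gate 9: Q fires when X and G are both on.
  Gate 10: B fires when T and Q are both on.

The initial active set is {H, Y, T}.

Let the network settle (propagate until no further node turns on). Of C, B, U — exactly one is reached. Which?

U

H and Y are on, so R fires (Gate 3).
Gate 1: Y and H on → X on.
Gate 5: R and X on → V on.
Y, X, and R are on, so W fires (Gate 4).
Gate 7: W and V on → P on.
Gate 6: V, T, and P on → U on.
C would need X, Y, and B (Gate 2), but B never turns on. B would need T and Q (Gate 10), but Q never turns on.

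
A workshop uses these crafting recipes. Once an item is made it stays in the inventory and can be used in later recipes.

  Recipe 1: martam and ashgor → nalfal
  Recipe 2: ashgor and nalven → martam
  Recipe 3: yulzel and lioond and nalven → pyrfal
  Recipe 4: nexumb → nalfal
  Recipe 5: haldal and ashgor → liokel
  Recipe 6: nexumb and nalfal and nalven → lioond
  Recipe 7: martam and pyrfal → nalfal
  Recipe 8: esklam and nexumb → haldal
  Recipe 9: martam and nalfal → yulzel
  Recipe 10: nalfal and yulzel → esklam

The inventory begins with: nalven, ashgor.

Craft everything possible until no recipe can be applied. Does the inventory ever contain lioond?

lioond would need nexumb, nalfal, and nalven (Recipe 6), but nexumb is never obtained.

No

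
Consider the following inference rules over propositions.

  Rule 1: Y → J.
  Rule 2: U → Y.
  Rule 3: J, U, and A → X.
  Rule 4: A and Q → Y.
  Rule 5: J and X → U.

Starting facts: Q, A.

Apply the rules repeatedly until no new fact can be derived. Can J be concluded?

A and Q hold, so Y follows (Rule 4).
Y holds, so J follows (Rule 1).

Yes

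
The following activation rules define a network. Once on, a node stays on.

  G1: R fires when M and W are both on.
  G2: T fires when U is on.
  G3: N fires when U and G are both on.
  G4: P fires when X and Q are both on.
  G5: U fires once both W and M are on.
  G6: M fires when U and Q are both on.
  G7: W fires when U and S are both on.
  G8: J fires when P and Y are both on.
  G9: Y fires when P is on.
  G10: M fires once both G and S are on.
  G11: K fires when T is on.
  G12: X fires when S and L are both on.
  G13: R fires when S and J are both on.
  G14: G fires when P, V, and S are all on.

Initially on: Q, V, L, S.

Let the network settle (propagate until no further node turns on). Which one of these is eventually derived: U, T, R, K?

S and L are on, so X fires (G12).
G4: X and Q on → P on.
G9: P on → Y on.
P and Y are on, so J fires (G8).
G13: S and J on → R on.
U would need W and M (G5), but W never turns on. K would need T (G11), but T never turns on. T would need U (G2), but U never turns on.

R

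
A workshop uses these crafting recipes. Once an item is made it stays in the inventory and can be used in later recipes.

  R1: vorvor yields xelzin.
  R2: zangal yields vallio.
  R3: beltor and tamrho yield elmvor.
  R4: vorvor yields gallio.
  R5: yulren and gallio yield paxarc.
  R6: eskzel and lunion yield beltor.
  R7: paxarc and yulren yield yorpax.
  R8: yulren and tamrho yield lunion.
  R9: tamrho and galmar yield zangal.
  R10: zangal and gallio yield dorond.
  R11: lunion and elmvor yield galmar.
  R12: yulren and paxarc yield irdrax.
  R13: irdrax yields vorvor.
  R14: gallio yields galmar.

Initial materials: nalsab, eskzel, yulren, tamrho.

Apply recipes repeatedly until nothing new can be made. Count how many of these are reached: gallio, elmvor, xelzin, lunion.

2

yulren and tamrho → lunion (R8).
Using R6, eskzel and lunion make beltor.
Using R3, beltor and tamrho make elmvor.
gallio would need vorvor (R4), but vorvor is never obtained.
elmvor: reached.
xelzin would need vorvor (R1), but vorvor is never obtained.
lunion: reached.
Reached: elmvor and lunion — 2 of the 4.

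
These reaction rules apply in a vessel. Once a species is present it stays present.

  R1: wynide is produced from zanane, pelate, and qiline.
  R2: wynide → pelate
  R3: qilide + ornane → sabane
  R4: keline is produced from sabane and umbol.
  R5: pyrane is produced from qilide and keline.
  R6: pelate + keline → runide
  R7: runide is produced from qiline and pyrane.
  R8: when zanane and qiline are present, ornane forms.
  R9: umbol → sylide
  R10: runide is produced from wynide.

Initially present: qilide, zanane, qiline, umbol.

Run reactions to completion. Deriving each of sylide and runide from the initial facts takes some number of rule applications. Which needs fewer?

sylide

sylide: umbol present → sylide forms (R9). [1 rule application]
runide: zanane and qiline present → ornane forms (R8). qilide and ornane present → sabane forms (R3). sabane and umbol present → keline forms (R4). qilide and keline present → pyrane forms (R5). qiline and pyrane present → runide forms (R7). [5 rule applications]
sylide needs fewer.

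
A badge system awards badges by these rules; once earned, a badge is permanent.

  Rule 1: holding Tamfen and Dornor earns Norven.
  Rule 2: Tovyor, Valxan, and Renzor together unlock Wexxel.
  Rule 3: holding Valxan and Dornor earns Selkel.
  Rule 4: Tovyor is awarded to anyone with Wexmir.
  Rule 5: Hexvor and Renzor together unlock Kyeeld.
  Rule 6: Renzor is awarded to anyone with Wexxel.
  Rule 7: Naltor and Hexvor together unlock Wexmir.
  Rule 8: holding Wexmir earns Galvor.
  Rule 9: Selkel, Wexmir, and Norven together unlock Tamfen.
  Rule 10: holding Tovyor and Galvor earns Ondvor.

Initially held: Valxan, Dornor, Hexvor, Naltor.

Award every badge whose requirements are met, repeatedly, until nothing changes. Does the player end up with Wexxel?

Wexxel would need Tovyor, Valxan, and Renzor (Rule 2), but Renzor is never earned.

No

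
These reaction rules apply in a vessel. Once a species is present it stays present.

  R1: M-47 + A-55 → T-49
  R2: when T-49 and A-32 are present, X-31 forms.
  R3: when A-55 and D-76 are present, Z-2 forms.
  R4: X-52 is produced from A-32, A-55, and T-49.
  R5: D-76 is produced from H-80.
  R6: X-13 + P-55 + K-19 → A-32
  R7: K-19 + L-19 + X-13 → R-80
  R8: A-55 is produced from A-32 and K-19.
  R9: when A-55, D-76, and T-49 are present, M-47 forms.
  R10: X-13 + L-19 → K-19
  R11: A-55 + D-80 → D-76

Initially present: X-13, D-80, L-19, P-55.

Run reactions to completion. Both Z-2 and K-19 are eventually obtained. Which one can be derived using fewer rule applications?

K-19

K-19: X-13 and L-19 present → K-19 forms (R10). [1 rule application]
Z-2: X-13 and L-19 present → K-19 forms (R10). X-13, P-55, and K-19 present → A-32 forms (R6). A-32 and K-19 present → A-55 forms (R8). A-55 and D-80 present → D-76 forms (R11). A-55 and D-76 present → Z-2 forms (R3). [5 rule applications]
K-19 needs fewer.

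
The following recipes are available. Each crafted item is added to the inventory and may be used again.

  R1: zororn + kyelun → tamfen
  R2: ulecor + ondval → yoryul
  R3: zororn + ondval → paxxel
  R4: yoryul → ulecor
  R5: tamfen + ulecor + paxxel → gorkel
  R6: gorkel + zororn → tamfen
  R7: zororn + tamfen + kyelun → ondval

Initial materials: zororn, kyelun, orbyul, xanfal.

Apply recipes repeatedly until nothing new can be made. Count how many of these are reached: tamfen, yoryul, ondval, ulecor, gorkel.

Using R1, zororn and kyelun make tamfen.
zororn + tamfen + kyelun → ondval (R7).
tamfen: reached.
yoryul would need ulecor and ondval (R2), but ulecor is never obtained.
ondval: reached.
ulecor would need yoryul (R4), but yoryul is never obtained.
gorkel would need tamfen, ulecor, and paxxel (R5), but ulecor is never obtained.
Reached: tamfen and ondval — 2 of the 5.

2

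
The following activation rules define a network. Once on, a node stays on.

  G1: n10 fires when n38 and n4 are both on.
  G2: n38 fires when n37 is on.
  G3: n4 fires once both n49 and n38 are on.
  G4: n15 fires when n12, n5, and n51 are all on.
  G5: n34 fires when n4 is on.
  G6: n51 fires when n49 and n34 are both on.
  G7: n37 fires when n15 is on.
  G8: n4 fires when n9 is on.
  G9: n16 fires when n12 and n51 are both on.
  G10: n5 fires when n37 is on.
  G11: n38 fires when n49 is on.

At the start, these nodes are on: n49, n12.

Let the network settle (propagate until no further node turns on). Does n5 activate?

No

n5 would need n37 (G10), but n37 never turns on.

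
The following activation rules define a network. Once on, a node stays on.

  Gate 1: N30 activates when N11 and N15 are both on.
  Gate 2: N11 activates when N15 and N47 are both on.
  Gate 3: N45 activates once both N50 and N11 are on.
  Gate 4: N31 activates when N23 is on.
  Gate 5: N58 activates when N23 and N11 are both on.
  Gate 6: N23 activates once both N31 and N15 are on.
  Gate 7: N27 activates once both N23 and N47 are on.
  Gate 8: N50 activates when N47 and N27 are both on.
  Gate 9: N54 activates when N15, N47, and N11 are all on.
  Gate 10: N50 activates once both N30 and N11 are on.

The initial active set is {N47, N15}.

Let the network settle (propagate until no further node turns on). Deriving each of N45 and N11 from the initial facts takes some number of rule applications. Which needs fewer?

N11: N15 and N47 are on, so N11 activates (Gate 2). [1 rule application]
N45: N15 and N47 are on, so N11 activates (Gate 2). Gate 1: N11 and N15 on → N30 on. N30 and N11 are on, so N50 activates (Gate 10). Gate 3: N50 and N11 on → N45 on. [4 rule applications]
N11 needs fewer.

N11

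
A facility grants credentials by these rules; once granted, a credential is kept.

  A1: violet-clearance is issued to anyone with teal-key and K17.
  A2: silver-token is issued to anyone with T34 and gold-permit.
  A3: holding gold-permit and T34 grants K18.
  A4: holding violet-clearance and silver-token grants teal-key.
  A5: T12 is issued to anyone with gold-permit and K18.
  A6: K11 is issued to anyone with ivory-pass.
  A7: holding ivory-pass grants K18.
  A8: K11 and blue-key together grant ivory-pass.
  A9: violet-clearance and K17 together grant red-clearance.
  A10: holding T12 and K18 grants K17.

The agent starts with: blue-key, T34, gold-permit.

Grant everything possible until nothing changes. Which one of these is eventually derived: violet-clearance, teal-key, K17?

Holding gold-permit and T34 grants K18 (A3).
Holding gold-permit and K18 grants T12 (A5).
Holding T12 and K18 grants K17 (A10).
teal-key would need violet-clearance and silver-token (A4), but violet-clearance is never granted. violet-clearance would need teal-key and K17 (A1), but teal-key is never granted.

K17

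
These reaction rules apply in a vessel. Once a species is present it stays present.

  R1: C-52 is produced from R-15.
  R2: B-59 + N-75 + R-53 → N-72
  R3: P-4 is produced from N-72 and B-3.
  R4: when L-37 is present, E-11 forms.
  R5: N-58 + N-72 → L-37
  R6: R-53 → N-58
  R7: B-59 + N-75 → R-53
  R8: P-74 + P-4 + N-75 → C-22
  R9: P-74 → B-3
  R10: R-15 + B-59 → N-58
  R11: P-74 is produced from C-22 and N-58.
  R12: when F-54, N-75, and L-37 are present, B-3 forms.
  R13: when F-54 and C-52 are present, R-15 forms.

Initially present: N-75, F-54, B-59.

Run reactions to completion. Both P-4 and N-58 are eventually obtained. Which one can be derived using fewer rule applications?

N-58: B-59 and N-75 present → R-53 forms (R7). R-53 present → N-58 forms (R6). [2 rule applications]
P-4: B-59 and N-75 present → R-53 forms (R7). B-59, N-75, and R-53 present → N-72 forms (R2). R-53 present → N-58 forms (R6). N-58 and N-72 present → L-37 forms (R5). F-54, N-75, and L-37 present → B-3 forms (R12). N-72 and B-3 present → P-4 forms (R3). [6 rule applications]
N-58 needs fewer.

N-58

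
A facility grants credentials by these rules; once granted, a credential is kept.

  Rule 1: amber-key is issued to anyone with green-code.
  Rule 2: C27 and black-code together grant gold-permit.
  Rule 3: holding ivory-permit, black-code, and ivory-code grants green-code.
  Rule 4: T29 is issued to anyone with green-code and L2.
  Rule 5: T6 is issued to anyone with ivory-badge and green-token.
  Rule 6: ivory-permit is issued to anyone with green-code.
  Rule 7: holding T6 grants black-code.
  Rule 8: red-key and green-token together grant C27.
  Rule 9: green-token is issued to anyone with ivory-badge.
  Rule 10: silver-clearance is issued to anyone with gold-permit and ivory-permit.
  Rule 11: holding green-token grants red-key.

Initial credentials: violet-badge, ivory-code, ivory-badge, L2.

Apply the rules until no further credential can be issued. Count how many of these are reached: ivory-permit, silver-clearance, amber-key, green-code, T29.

0

ivory-permit would need green-code (Rule 6), but green-code is never granted.
silver-clearance would need gold-permit and ivory-permit (Rule 10), but ivory-permit is never granted.
amber-key would need green-code (Rule 1), but green-code is never granted.
green-code would need ivory-permit, black-code, and ivory-code (Rule 3), but ivory-permit is never granted.
T29 would need green-code and L2 (Rule 4), but green-code is never granted.
None of the 5 are reached.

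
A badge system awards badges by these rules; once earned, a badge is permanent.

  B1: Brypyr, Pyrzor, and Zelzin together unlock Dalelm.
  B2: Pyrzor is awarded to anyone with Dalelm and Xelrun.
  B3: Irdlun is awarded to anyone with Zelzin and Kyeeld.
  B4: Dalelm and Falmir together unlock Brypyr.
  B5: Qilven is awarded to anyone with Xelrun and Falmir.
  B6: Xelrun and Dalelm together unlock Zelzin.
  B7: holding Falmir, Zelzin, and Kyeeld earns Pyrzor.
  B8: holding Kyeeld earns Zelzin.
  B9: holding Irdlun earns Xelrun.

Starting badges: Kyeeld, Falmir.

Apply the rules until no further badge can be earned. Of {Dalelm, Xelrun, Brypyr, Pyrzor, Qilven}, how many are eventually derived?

With Kyeeld, Zelzin is earned (B8).
With Zelzin and Kyeeld, Irdlun is earned (B3).
With Falmir, Zelzin, and Kyeeld, Pyrzor is earned (B7).
With Irdlun, Xelrun is earned (B9).
With Xelrun and Falmir, Qilven is earned (B5).
Dalelm would need Brypyr, Pyrzor, and Zelzin (B1), but Brypyr is never earned.
Xelrun: reached.
Brypyr would need Dalelm and Falmir (B4), but Dalelm is never earned.
Pyrzor: reached.
Qilven: reached.
Reached: Xelrun, Pyrzor, and Qilven — 3 of the 5.

3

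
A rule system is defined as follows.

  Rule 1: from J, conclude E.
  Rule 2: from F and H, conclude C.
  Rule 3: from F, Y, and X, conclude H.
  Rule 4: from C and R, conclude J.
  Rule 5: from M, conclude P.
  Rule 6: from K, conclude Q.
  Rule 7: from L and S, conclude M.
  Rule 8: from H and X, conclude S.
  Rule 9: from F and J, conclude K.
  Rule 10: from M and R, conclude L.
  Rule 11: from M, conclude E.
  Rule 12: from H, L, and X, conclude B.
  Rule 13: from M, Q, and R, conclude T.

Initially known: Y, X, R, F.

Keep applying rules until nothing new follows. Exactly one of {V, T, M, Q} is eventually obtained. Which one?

F, Y, and X hold, so H follows (Rule 3).
F and H hold, so C follows (Rule 2).
C and R hold, so J follows (Rule 4).
F and J hold, so K follows (Rule 9).
K holds, so Q follows (Rule 6).
No rule produces V, and it is not given. M would need L and S (Rule 7), but L is never established. T would need M, Q, and R (Rule 13), but M is never established.

Q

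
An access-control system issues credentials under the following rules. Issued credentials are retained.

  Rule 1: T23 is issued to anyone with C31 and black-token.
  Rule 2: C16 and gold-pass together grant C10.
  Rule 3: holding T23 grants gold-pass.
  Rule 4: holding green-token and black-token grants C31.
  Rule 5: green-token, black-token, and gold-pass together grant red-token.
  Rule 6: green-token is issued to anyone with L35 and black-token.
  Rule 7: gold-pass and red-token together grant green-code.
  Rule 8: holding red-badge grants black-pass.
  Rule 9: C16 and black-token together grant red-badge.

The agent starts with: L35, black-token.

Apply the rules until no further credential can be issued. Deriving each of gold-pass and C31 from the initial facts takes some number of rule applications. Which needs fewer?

C31

C31: Holding L35 and black-token grants green-token (Rule 6). Holding green-token and black-token grants C31 (Rule 4). [2 rule applications]
gold-pass: Holding L35 and black-token grants green-token (Rule 6). Holding green-token and black-token grants C31 (Rule 4). Holding C31 and black-token grants T23 (Rule 1). Holding T23 grants gold-pass (Rule 3). [4 rule applications]
C31 needs fewer.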